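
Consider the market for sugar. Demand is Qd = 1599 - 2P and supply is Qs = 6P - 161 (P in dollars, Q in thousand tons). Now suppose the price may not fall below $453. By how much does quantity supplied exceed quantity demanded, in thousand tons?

Equilibrium: 1599 - 2P = 6P - 161, so 1760 = 8P and P* = 220, Q* = 1159.
The floor of 453 is above the equilibrium price 220, so it binds.
At P = 453: Qd = 1599 - 2·453 = 693 and Qs = 6·453 - 161 = 2557.
Surplus = Qs - Qd = 2557 - 693 = 1864.

1864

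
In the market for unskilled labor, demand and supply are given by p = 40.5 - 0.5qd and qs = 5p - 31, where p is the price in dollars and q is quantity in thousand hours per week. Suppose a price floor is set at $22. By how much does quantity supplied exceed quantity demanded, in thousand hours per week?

Rearranging demand gives qd = 81 - 2p. Setting quantity demanded equal to quantity supplied, 81 - 2p = 5p - 31, gives p* = 16 and q* = 49.
The floor of 22 is above the equilibrium price 16, so it binds.
At p = 22: qd = 81 - 2·22 = 37 and qs = 5·22 - 31 = 79.
Surplus = qs - qd = 79 - 37 = 42.

42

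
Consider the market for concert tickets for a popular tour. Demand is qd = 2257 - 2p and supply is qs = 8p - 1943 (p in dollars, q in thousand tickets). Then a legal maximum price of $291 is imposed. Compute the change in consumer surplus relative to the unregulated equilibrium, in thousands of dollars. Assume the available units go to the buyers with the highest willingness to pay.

-216591

Setting quantity demanded equal to quantity supplied, 2257 - 2p = 8p - 1943, gives p* = 420 and q* = 1417.
The ceiling of 291 is below the equilibrium price 420, so it binds.
At p = 291: qd = 2257 - 2·291 = 1675 and qs = 8·291 - 1943 = 385.
Consumer surplus without the control is ½ · (1128.5 - 420) · 1417 = 501972.25.
With the ceiling, 385 units are sold at 291 (assume they go to the highest-value buyers). The demand price at q = 385 is 936, so CS = ½ · [(1128.5 - 291) + (936 - 291)] · 385 = 285381.25.
Change in consumer surplus = 285381.25 - 501972.25 = -216591.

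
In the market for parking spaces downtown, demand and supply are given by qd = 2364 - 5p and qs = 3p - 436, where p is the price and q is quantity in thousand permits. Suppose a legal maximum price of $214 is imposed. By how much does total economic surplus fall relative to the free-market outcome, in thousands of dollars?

In a free market, 2364 - 5p = 3p - 436 gives the equilibrium p* = 350, q* = 614.
Since 214 < 350, the ceiling is binding.
At p = 214: qd = 2364 - 5·214 = 1294 and qs = 3·214 - 436 = 206.
Quantity traded falls to 206. At q = 206 the demand price is (2364 - 206)/5 = 431.6 and the supply price is (436 + 206)/3 = 214.
Deadweight loss = ½ · (431.6 - 214) · (614 - 206) = ½ · 217.6 · 408 = 44390.4.

44390.4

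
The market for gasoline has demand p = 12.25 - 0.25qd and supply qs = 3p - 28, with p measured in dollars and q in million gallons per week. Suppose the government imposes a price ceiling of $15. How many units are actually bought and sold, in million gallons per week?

Rearranging demand gives qd = 49 - 4p. Without the control the market clears where 49 - 4p = 3p - 28, i.e. p* = 11 and q* = 5.
The ceiling of 15 is above the equilibrium price 11, so it is not binding; the market clears at p* = 11, q* = 5.

5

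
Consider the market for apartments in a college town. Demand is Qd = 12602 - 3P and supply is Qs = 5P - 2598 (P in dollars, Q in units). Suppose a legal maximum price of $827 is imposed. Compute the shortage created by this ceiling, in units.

8584

In a free market, 12602 - 3P = 5P - 2598 gives the equilibrium P* = 1900, Q* = 6902.
The ceiling of 827 is below the equilibrium price 1900, so it binds.
At P = 827: Qd = 12602 - 3·827 = 10121 and Qs = 5·827 - 2598 = 1537.
Shortage = Qd - Qs = 10121 - 1537 = 8584.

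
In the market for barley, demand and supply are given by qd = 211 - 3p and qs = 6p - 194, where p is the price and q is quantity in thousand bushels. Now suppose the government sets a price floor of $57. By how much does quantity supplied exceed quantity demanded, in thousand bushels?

In a free market, 211 - 3p = 6p - 194 gives the equilibrium p* = 45, q* = 76.
Since 57 > 45, the floor is binding.
At p = 57: qd = 211 - 3·57 = 40 and qs = 6·57 - 194 = 148.
Surplus = qs - qd = 148 - 40 = 108.

108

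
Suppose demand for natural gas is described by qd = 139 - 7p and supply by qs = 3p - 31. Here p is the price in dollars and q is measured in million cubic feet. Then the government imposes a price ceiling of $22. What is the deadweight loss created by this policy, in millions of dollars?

Equilibrium: 139 - 7p = 3p - 31, so 170 = 10p and p* = 17, q* = 20.
Since 22 is above p* = 17, the ceiling does not bind and the free-market outcome prevails.
Since the control does not bind, no trades are prevented and deadweight loss is zero.

0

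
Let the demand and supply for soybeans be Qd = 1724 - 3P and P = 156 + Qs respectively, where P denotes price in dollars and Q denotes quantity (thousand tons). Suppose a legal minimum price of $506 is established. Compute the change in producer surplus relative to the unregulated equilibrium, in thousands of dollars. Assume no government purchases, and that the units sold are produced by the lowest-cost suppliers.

Rearranging supply gives Qs = P - 156. Without the control the market clears where 1724 - 3P = P - 156, i.e. P* = 470 and Q* = 314.
Because the floor (506) lies above the market-clearing price, it is binding.
At P = 506: Qd = 1724 - 3·506 = 206 and Qs = 506 - 156 = 350.
Producer surplus without the control is ½ · (470 - 156) · 314 = 49298.
With the floor, 206 units are sold at 506. The supply price at Q = 206 is 362, so PS = ½ · [(506 - 156) + (506 - 362)] · 206 = 50882.
Change in producer surplus = 50882 - 49298 = 1584.

1584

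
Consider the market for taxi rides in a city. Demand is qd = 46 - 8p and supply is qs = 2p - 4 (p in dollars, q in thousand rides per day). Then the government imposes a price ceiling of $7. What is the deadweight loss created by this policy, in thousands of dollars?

Equilibrium: 46 - 8p = 2p - 4, so 50 = 10p and p* = 5, q* = 6.
The ceiling of 7 is above the equilibrium price 5, so it is not binding; the market clears at p* = 5, q* = 6.
Since the control does not bind, no trades are prevented and deadweight loss is zero.

0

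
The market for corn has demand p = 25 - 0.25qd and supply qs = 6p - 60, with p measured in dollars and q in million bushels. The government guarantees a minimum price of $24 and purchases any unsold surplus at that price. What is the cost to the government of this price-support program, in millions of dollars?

1920

Rearranging demand gives qd = 100 - 4p. Setting quantity demanded equal to quantity supplied, 100 - 4p = 6p - 60, gives p* = 16 and q* = 36.
Because the floor (24) lies above the market-clearing price, it is binding.
At p = 24: qd = 100 - 4·24 = 4 and qs = 6·24 - 60 = 84.
Surplus = qs - qd = 80.
Government expenditure = surplus × support price = 80 × 24 = 1920.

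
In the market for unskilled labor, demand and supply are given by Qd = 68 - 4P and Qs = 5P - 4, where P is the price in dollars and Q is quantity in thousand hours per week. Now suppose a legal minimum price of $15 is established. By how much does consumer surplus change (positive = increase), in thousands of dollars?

Without the control the market clears where 68 - 4P = 5P - 4, i.e. P* = 8 and Q* = 36.
The floor of 15 is above the equilibrium price 8, so it binds.
At P = 15: Qd = 68 - 4·15 = 8 and Qs = 5·15 - 4 = 71.
Consumer surplus without the control is ½ · (17 - 8) · 36 = 162.
With the floor, consumers buy 8 units at 15, so CS = ½ · (17 - 15) · 8 = 8.
Change in consumer surplus = 8 - 162 = -154.

-154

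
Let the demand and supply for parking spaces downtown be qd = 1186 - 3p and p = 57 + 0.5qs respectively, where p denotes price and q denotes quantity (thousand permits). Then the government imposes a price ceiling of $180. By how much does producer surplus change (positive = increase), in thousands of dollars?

-26080

Rearranging supply gives qs = 2p - 114. Without the control the market clears where 1186 - 3p = 2p - 114, i.e. p* = 260 and q* = 406.
The ceiling of 180 is below the equilibrium price 260, so it binds.
At p = 180: qd = 1186 - 3·180 = 646 and qs = 2·180 - 114 = 246.
Producer surplus without the control is ½ · (260 - 57) · 406 = 41209.
With the ceiling, producers sell 246 units at 180, so PS = ½ · (180 - 57) · 246 = 15129.
Change in producer surplus = 15129 - 41209 = -26080.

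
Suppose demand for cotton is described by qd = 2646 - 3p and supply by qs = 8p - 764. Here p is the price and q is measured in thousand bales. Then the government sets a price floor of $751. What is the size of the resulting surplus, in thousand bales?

4851

Setting quantity demanded equal to quantity supplied, 2646 - 3p = 8p - 764, gives p* = 310 and q* = 1716.
Because the floor (751) lies above the market-clearing price, it is binding.
At p = 751: qd = 2646 - 3·751 = 393 and qs = 8·751 - 764 = 5244.
Surplus = qs - qd = 5244 - 393 = 4851.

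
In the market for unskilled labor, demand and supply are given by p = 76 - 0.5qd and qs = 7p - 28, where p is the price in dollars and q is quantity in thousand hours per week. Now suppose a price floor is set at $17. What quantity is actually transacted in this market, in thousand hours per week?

Rearranging demand gives qd = 152 - 2p. In a free market, 152 - 2p = 7p - 28 gives the equilibrium p* = 20, q* = 112.
Since 17 is below p* = 20, the floor does not bind and the free-market outcome prevails.

112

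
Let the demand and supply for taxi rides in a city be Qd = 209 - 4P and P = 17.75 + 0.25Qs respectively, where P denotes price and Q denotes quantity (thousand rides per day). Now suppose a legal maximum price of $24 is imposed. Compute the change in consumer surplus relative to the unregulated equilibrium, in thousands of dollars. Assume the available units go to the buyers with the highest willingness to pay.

Rearranging supply gives Qs = 4P - 71. Equilibrium: 209 - 4P = 4P - 71, so 280 = 8P and P* = 35, Q* = 69.
The ceiling of 24 is below the equilibrium price 35, so it binds.
At P = 24: Qd = 209 - 4·24 = 113 and Qs = 4·24 - 71 = 25.
Consumer surplus without the control is ½ · (52.25 - 35) · 69 = 595.125.
With the ceiling, 25 units are sold at 24 (assume they go to the highest-value buyers). The demand price at Q = 25 is 46, so CS = ½ · [(52.25 - 24) + (46 - 24)] · 25 = 628.125.
Change in consumer surplus = 628.125 - 595.125 = 33.

33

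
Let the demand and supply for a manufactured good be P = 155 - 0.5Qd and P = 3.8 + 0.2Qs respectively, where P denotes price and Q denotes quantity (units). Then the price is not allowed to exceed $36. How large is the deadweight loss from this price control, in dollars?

Rearranging demand gives Qd = 310 - 2P; rearranging supply gives Qs = 5P - 19. Setting quantity demanded equal to quantity supplied, 310 - 2P = 5P - 19, gives P* = 47 and Q* = 216.
Because the ceiling (36) lies below the market-clearing price, it is binding.
At P = 36: Qd = 310 - 2·36 = 238 and Qs = 5·36 - 19 = 161.
Quantity traded falls to 161. At Q = 161 the demand price is (310 - 161)/2 = 74.5 and the supply price is (19 + 161)/5 = 36.
Deadweight loss = ½ · (74.5 - 36) · (216 - 161) = ½ · 38.5 · 55 = 1058.75.

1058.75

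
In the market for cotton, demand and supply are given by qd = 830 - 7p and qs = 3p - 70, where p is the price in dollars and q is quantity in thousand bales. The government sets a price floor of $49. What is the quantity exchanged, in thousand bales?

200

Without the control the market clears where 830 - 7p = 3p - 70, i.e. p* = 90 and q* = 200.
The floor of 49 is below the equilibrium price 90, so it is not binding; the market clears at p* = 90, q* = 200.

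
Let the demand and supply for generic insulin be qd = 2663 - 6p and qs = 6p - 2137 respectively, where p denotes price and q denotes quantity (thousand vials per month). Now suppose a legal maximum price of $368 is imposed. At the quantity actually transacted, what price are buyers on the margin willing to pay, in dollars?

432

In a free market, 2663 - 6p = 6p - 2137 gives the equilibrium p* = 400, q* = 263.
Since 368 < 400, the ceiling is binding.
At p = 368: qd = 2663 - 6·368 = 455 and qs = 6·368 - 2137 = 71.
Only 71 units reach the market. On the demand curve, the marginal buyer's willingness to pay at q = 71 is (2663 - 71)/6 = 432.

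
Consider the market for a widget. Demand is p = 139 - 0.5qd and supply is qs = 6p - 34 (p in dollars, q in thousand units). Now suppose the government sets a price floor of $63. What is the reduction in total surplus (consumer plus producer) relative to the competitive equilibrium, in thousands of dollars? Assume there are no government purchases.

768

Rearranging demand gives qd = 278 - 2p. Setting quantity demanded equal to quantity supplied, 278 - 2p = 6p - 34, gives p* = 39 and q* = 200.
Because the floor (63) lies above the market-clearing price, it is binding.
At p = 63: qd = 278 - 2·63 = 152 and qs = 6·63 - 34 = 344.
Quantity traded falls to 152. At q = 152 the demand price is (278 - 152)/2 = 63 and the supply price is (34 + 152)/6 = 31.
Deadweight loss = ½ · (63 - 31) · (200 - 152) = ½ · 32 · 48 = 768.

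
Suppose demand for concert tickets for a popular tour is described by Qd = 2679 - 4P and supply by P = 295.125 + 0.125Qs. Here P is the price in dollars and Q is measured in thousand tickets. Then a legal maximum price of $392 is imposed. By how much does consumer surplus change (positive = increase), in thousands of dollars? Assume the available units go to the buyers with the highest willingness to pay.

15428

Rearranging supply gives Qs = 8P - 2361. Without the control the market clears where 2679 - 4P = 8P - 2361, i.e. P* = 420 and Q* = 999.
The ceiling of 392 is below the equilibrium price 420, so it binds.
At P = 392: Qd = 2679 - 4·392 = 1111 and Qs = 8·392 - 2361 = 775.
Consumer surplus without the control is ½ · (669.75 - 420) · 999 = 124750.125.
With the ceiling, 775 units are sold at 392 (assume they go to the highest-value buyers). The demand price at Q = 775 is 476, so CS = ½ · [(669.75 - 392) + (476 - 392)] · 775 = 140178.125.
Change in consumer surplus = 140178.125 - 124750.125 = 15428.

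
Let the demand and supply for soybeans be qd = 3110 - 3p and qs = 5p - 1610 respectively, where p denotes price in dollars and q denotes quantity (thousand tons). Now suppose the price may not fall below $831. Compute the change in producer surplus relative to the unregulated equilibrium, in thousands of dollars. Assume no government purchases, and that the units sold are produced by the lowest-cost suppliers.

96424.1

Equilibrium: 3110 - 3p = 5p - 1610, so 4720 = 8p and p* = 590, q* = 1340.
Since 831 > 590, the floor is binding.
At p = 831: qd = 3110 - 3·831 = 617 and qs = 5·831 - 1610 = 2545.
Producer surplus without the control is ½ · (590 - 322) · 1340 = 179560.
With the floor, 617 units are sold at 831. The supply price at q = 617 is 445.4, so PS = ½ · [(831 - 322) + (831 - 445.4)] · 617 = 275984.1.
Change in producer surplus = 275984.1 - 179560 = 96424.1.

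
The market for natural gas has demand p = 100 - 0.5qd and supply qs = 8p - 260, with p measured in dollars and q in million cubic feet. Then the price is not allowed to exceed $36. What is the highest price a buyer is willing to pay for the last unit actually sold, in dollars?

86

Rearranging demand gives qd = 200 - 2p. Setting quantity demanded equal to quantity supplied, 200 - 2p = 8p - 260, gives p* = 46 and q* = 108.
Because the ceiling (36) lies below the market-clearing price, it is binding.
At p = 36: qd = 200 - 2·36 = 128 and qs = 8·36 - 260 = 28.
Only 28 units reach the market. On the demand curve, the marginal buyer's willingness to pay at q = 28 is (200 - 28)/2 = 86.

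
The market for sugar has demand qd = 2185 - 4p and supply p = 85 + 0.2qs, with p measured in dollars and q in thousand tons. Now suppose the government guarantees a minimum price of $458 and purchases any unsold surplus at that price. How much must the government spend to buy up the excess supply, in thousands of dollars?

Rearranging supply gives qs = 5p - 425. Equilibrium: 2185 - 4p = 5p - 425, so 2610 = 9p and p* = 290, q* = 1025.
The floor of 458 is above the equilibrium price 290, so it binds.
At p = 458: qd = 2185 - 4·458 = 353 and qs = 5·458 - 425 = 1865.
Surplus = qs - qd = 1512.
Government expenditure = surplus × support price = 1512 × 458 = 692496.

692496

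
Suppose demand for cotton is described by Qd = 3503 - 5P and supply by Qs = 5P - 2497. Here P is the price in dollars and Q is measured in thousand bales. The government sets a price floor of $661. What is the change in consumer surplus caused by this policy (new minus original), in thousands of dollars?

-21380.5

Setting quantity demanded equal to quantity supplied, 3503 - 5P = 5P - 2497, gives P* = 600 and Q* = 503.
The floor of 661 is above the equilibrium price 600, so it binds.
At P = 661: Qd = 3503 - 5·661 = 198 and Qs = 5·661 - 2497 = 808.
Consumer surplus without the control is ½ · (700.6 - 600) · 503 = 25300.9.
With the floor, consumers buy 198 units at 661, so CS = ½ · (700.6 - 661) · 198 = 3920.4.
Change in consumer surplus = 3920.4 - 25300.9 = -21380.5.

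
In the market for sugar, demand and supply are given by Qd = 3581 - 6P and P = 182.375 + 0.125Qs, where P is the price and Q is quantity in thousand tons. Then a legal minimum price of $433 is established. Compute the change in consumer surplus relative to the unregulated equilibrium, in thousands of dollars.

-87746

Rearranging supply gives Qs = 8P - 1459. In a free market, 3581 - 6P = 8P - 1459 gives the equilibrium P* = 360, Q* = 1421.
Since 433 > 360, the floor is binding.
At P = 433: Qd = 3581 - 6·433 = 983 and Qs = 8·433 - 1459 = 2005.
Consumer surplus without the control is ½ · (3581/6 - 360) · 1421 = 2019241/12.
With the floor, consumers buy 983 units at 433, so CS = ½ · (3581/6 - 433) · 983 = 966289/12.
Change in consumer surplus = 966289/12 - 2019241/12 = -87746.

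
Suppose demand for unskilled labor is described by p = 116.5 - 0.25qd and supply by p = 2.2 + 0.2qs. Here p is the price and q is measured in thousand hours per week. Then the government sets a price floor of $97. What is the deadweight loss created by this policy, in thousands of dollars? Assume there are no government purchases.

Rearranging demand gives qd = 466 - 4p; rearranging supply gives qs = 5p - 11. In a free market, 466 - 4p = 5p - 11 gives the equilibrium p* = 53, q* = 254.
The floor of 97 is above the equilibrium price 53, so it binds.
At p = 97: qd = 466 - 4·97 = 78 and qs = 5·97 - 11 = 474.
Quantity traded falls to 78. At q = 78 the demand price is (466 - 78)/4 = 97 and the supply price is (11 + 78)/5 = 17.8.
Deadweight loss = ½ · (97 - 17.8) · (254 - 78) = ½ · 79.2 · 176 = 6969.6.

6969.6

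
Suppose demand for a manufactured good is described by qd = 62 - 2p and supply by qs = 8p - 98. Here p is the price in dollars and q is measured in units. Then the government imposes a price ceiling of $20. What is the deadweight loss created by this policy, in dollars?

Setting quantity demanded equal to quantity supplied, 62 - 2p = 8p - 98, gives p* = 16 and q* = 30.
Since 20 is above p* = 16, the ceiling does not bind and the free-market outcome prevails.
Since the control does not bind, no trades are prevented and deadweight loss is zero.

0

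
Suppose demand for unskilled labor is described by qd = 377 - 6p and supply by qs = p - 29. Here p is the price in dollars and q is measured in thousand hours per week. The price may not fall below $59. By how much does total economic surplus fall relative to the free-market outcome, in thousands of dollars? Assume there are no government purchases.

21

Without the control the market clears where 377 - 6p = p - 29, i.e. p* = 58 and q* = 29.
Because the floor (59) lies above the market-clearing price, it is binding.
At p = 59: qd = 377 - 6·59 = 23 and qs = 59 - 29 = 30.
Quantity traded falls to 23. At q = 23 the demand price is (377 - 23)/6 = 59 and the supply price is 29 + 23 = 52.
Deadweight loss = ½ · (59 - 52) · (29 - 23) = ½ · 7 · 6 = 21.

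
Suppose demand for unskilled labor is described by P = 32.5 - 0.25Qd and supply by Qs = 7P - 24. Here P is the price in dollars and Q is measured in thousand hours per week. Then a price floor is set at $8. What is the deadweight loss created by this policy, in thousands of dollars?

Rearranging demand gives Qd = 130 - 4P. Equilibrium: 130 - 4P = 7P - 24, so 154 = 11P and P* = 14, Q* = 74.
The floor of 8 is below the equilibrium price 14, so it is not binding; the market clears at P* = 14, Q* = 74.
Since the control does not bind, no trades are prevented and deadweight loss is zero.

0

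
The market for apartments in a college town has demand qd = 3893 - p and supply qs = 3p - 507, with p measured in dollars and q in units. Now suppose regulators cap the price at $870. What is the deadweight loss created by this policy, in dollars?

317400

Equilibrium: 3893 - p = 3p - 507, so 4400 = 4p and p* = 1100, q* = 2793.
The ceiling of 870 is below the equilibrium price 1100, so it binds.
At p = 870: qd = 3893 - 870 = 3023 and qs = 3·870 - 507 = 2103.
Quantity traded falls to 2103. At q = 2103 the demand price is 3893 - 2103 = 1790 and the supply price is (507 + 2103)/3 = 870.
Deadweight loss = ½ · (1790 - 870) · (2793 - 2103) = ½ · 920 · 690 = 317400.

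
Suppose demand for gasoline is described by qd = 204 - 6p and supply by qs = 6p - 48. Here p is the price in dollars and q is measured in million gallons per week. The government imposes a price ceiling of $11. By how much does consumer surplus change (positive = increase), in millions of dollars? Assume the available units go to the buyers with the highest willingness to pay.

-120

Setting quantity demanded equal to quantity supplied, 204 - 6p = 6p - 48, gives p* = 21 and q* = 78.
The ceiling of 11 is below the equilibrium price 21, so it binds.
At p = 11: qd = 204 - 6·11 = 138 and qs = 6·11 - 48 = 18.
Consumer surplus without the control is ½ · (34 - 21) · 78 = 507.
With the ceiling, 18 units are sold at 11 (assume they go to the highest-value buyers). The demand price at q = 18 is 31, so CS = ½ · [(34 - 11) + (31 - 11)] · 18 = 387.
Change in consumer surplus = 387 - 507 = -120.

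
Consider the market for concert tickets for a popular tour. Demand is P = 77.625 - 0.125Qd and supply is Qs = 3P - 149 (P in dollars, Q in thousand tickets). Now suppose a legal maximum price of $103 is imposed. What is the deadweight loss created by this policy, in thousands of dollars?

0

Rearranging demand gives Qd = 621 - 8P. Equilibrium: 621 - 8P = 3P - 149, so 770 = 11P and P* = 70, Q* = 61.
The ceiling of 103 is above the equilibrium price 70, so it is not binding; the market clears at P* = 70, Q* = 61.
Since the control does not bind, no trades are prevented and deadweight loss is zero.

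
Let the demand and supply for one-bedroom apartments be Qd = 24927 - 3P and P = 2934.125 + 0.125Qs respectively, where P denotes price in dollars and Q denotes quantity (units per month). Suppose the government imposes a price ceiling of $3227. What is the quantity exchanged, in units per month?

Rearranging supply gives Qs = 8P - 23473. In a free market, 24927 - 3P = 8P - 23473 gives the equilibrium P* = 4400, Q* = 11727.
Because the ceiling (3227) lies below the market-clearing price, it is binding.
At P = 3227: Qd = 24927 - 3·3227 = 15246 and Qs = 8·3227 - 23473 = 2343.
The quantity actually transacted is the short side, supply: 2343.

2343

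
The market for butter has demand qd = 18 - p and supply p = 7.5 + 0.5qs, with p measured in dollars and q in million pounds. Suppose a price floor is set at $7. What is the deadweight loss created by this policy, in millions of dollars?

0

Rearranging supply gives qs = 2p - 15. Equilibrium: 18 - p = 2p - 15, so 33 = 3p and p* = 11, q* = 7.
Since 7 is below p* = 11, the floor does not bind and the free-market outcome prevails.
Since the control does not bind, no trades are prevented and deadweight loss is zero.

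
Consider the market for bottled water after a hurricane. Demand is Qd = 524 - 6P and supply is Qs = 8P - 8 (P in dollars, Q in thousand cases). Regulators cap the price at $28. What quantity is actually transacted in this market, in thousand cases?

216

Setting quantity demanded equal to quantity supplied, 524 - 6P = 8P - 8, gives P* = 38 and Q* = 296.
Since 28 < 38, the ceiling is binding.
At P = 28: Qd = 524 - 6·28 = 356 and Qs = 8·28 - 8 = 216.
The quantity actually transacted is the short side, supply: 216.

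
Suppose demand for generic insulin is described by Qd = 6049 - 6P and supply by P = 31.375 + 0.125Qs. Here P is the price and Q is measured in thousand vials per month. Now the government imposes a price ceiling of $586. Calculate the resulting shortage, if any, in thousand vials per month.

0

Rearranging supply gives Qs = 8P - 251. Setting quantity demanded equal to quantity supplied, 6049 - 6P = 8P - 251, gives P* = 450 and Q* = 3349.
Since 586 is above P* = 450, the ceiling does not bind and the free-market outcome prevails.
Since the control does not bind, there is no shortage.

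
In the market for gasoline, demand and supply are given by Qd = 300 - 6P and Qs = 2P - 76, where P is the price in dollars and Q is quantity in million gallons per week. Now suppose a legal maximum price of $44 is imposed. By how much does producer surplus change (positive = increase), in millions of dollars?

Without the control the market clears where 300 - 6P = 2P - 76, i.e. P* = 47 and Q* = 18.
The ceiling of 44 is below the equilibrium price 47, so it binds.
At P = 44: Qd = 300 - 6·44 = 36 and Qs = 2·44 - 76 = 12.
Producer surplus without the control is ½ · (47 - 38) · 18 = 81.
With the ceiling, producers sell 12 units at 44, so PS = ½ · (44 - 38) · 12 = 36.
Change in producer surplus = 36 - 81 = -45.

-45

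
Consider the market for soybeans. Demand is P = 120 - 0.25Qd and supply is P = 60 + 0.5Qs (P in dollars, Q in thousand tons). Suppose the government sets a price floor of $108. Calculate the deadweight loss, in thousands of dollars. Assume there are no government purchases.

384

Rearranging demand gives Qd = 480 - 4P; rearranging supply gives Qs = 2P - 120. Without the control the market clears where 480 - 4P = 2P - 120, i.e. P* = 100 and Q* = 80.
The floor of 108 is above the equilibrium price 100, so it binds.
At P = 108: Qd = 480 - 4·108 = 48 and Qs = 2·108 - 120 = 96.
Quantity traded falls to 48. At Q = 48 the demand price is (480 - 48)/4 = 108 and the supply price is (120 + 48)/2 = 84.
Deadweight loss = ½ · (108 - 84) · (80 - 48) = ½ · 24 · 32 = 384.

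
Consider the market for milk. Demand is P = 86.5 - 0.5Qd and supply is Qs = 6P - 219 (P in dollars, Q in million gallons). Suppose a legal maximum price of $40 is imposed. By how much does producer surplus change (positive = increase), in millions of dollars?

Rearranging demand gives Qd = 173 - 2P. In a free market, 173 - 2P = 6P - 219 gives the equilibrium P* = 49, Q* = 75.
The ceiling of 40 is below the equilibrium price 49, so it binds.
At P = 40: Qd = 173 - 2·40 = 93 and Qs = 6·40 - 219 = 21.
Producer surplus without the control is ½ · (49 - 36.5) · 75 = 468.75.
With the ceiling, producers sell 21 units at 40, so PS = ½ · (40 - 36.5) · 21 = 36.75.
Change in producer surplus = 36.75 - 468.75 = -432.

-432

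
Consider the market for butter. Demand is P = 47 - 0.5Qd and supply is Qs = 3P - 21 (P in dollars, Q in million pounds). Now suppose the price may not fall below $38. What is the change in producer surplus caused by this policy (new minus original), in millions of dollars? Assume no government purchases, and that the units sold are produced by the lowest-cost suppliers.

Rearranging demand gives Qd = 94 - 2P. Setting quantity demanded equal to quantity supplied, 94 - 2P = 3P - 21, gives P* = 23 and Q* = 48.
Since 38 > 23, the floor is binding.
At P = 38: Qd = 94 - 2·38 = 18 and Qs = 3·38 - 21 = 93.
Producer surplus without the control is ½ · (23 - 7) · 48 = 384.
With the floor, 18 units are sold at 38. The supply price at Q = 18 is 13, so PS = ½ · [(38 - 7) + (38 - 13)] · 18 = 504.
Change in producer surplus = 504 - 384 = 120.

120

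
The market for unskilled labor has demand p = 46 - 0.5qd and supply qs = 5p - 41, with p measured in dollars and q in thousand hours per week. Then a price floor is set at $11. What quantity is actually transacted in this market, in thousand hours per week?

54

Rearranging demand gives qd = 92 - 2p. Equilibrium: 92 - 2p = 5p - 41, so 133 = 7p and p* = 19, q* = 54.
Since 11 is below p* = 19, the floor does not bind and the free-market outcome prevails.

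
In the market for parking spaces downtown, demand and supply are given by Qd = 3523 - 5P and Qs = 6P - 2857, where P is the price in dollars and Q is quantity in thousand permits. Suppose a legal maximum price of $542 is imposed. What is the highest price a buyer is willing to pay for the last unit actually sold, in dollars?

Setting quantity demanded equal to quantity supplied, 3523 - 5P = 6P - 2857, gives P* = 580 and Q* = 623.
Since 542 < 580, the ceiling is binding.
At P = 542: Qd = 3523 - 5·542 = 813 and Qs = 6·542 - 2857 = 395.
Only 395 units reach the market. On the demand curve, the marginal buyer's willingness to pay at Q = 395 is (3523 - 395)/5 = 625.6.

625.6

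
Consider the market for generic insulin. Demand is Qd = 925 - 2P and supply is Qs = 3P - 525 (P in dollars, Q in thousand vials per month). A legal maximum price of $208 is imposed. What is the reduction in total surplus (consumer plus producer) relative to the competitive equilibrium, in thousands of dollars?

Equilibrium: 925 - 2P = 3P - 525, so 1450 = 5P and P* = 290, Q* = 345.
Since 208 < 290, the ceiling is binding.
At P = 208: Qd = 925 - 2·208 = 509 and Qs = 3·208 - 525 = 99.
Quantity traded falls to 99. At Q = 99 the demand price is (925 - 99)/2 = 413 and the supply price is (525 + 99)/3 = 208.
Deadweight loss = ½ · (413 - 208) · (345 - 99) = ½ · 205 · 246 = 25215.

25215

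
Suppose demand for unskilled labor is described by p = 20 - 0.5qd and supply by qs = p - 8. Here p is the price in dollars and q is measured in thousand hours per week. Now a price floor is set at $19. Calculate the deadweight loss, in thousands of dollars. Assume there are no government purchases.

27

Rearranging demand gives qd = 40 - 2p. Equilibrium: 40 - 2p = p - 8, so 48 = 3p and p* = 16, q* = 8.
Since 19 > 16, the floor is binding.
At p = 19: qd = 40 - 2·19 = 2 and qs = 19 - 8 = 11.
Quantity traded falls to 2. At q = 2 the demand price is (40 - 2)/2 = 19 and the supply price is 8 + 2 = 10.
Deadweight loss = ½ · (19 - 10) · (8 - 2) = ½ · 9 · 6 = 27.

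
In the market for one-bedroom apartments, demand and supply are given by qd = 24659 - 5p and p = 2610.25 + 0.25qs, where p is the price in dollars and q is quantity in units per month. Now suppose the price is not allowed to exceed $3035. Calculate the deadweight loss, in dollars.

Rearranging supply gives qs = 4p - 10441. In a free market, 24659 - 5p = 4p - 10441 gives the equilibrium p* = 3900, q* = 5159.
Because the ceiling (3035) lies below the market-clearing price, it is binding.
At p = 3035: qd = 24659 - 5·3035 = 9484 and qs = 4·3035 - 10441 = 1699.
Quantity traded falls to 1699. At q = 1699 the demand price is (24659 - 1699)/5 = 4592 and the supply price is (10441 + 1699)/4 = 3035.
Deadweight loss = ½ · (4592 - 3035) · (5159 - 1699) = ½ · 1557 · 3460 = 2693610.

2693610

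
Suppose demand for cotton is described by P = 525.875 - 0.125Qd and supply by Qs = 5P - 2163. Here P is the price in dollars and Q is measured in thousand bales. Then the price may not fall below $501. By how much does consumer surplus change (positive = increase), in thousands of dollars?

Rearranging demand gives Qd = 4207 - 8P. Setting quantity demanded equal to quantity supplied, 4207 - 8P = 5P - 2163, gives P* = 490 and Q* = 287.
Since 501 > 490, the floor is binding.
At P = 501: Qd = 4207 - 8·501 = 199 and Qs = 5·501 - 2163 = 342.
Consumer surplus without the control is ½ · (525.875 - 490) · 287 = 5148.0625.
With the floor, consumers buy 199 units at 501, so CS = ½ · (525.875 - 501) · 199 = 2475.0625.
Change in consumer surplus = 2475.0625 - 5148.0625 = -2673.

-2673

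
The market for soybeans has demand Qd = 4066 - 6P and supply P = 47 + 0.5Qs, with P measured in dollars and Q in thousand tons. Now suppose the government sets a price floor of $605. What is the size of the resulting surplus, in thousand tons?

Rearranging supply gives Qs = 2P - 94. Setting quantity demanded equal to quantity supplied, 4066 - 6P = 2P - 94, gives P* = 520 and Q* = 946.
Because the floor (605) lies above the market-clearing price, it is binding.
At P = 605: Qd = 4066 - 6·605 = 436 and Qs = 2·605 - 94 = 1116.
Surplus = Qs - Qd = 1116 - 436 = 680.

680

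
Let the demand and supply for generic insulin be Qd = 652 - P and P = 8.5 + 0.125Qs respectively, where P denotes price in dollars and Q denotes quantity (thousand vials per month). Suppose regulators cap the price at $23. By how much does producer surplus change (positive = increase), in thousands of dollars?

Rearranging supply gives Qs = 8P - 68. In a free market, 652 - P = 8P - 68 gives the equilibrium P* = 80, Q* = 572.
Since 23 < 80, the ceiling is binding.
At P = 23: Qd = 652 - 23 = 629 and Qs = 8·23 - 68 = 116.
Producer surplus without the control is ½ · (80 - 8.5) · 572 = 20449.
With the ceiling, producers sell 116 units at 23, so PS = ½ · (23 - 8.5) · 116 = 841.
Change in producer surplus = 841 - 20449 = -19608.

-19608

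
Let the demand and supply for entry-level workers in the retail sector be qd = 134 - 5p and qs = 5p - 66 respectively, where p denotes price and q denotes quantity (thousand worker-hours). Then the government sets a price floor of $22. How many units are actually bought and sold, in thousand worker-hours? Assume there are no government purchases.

In a free market, 134 - 5p = 5p - 66 gives the equilibrium p* = 20, q* = 34.
Because the floor (22) lies above the market-clearing price, it is binding.
At p = 22: qd = 134 - 5·22 = 24 and qs = 5·22 - 66 = 44.
The quantity actually transacted is the short side, demand: 24.

24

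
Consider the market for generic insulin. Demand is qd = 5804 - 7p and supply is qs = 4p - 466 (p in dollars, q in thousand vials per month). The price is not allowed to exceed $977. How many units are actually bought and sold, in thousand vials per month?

In a free market, 5804 - 7p = 4p - 466 gives the equilibrium p* = 570, q* = 1814.
The ceiling of 977 is above the equilibrium price 570, so it is not binding; the market clears at p* = 570, q* = 1814.

1814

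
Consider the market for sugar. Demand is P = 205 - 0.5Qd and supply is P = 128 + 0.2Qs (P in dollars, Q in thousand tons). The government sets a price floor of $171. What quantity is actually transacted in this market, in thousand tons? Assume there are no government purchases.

Rearranging demand gives Qd = 410 - 2P; rearranging supply gives Qs = 5P - 640. Setting quantity demanded equal to quantity supplied, 410 - 2P = 5P - 640, gives P* = 150 and Q* = 110.
The floor of 171 is above the equilibrium price 150, so it binds.
At P = 171: Qd = 410 - 2·171 = 68 and Qs = 5·171 - 640 = 215.
The quantity actually transacted is the short side, demand: 68.

68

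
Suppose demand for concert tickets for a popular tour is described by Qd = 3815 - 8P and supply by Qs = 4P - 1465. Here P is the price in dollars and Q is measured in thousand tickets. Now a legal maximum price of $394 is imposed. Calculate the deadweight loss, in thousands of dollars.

6348

In a free market, 3815 - 8P = 4P - 1465 gives the equilibrium P* = 440, Q* = 295.
The ceiling of 394 is below the equilibrium price 440, so it binds.
At P = 394: Qd = 3815 - 8·394 = 663 and Qs = 4·394 - 1465 = 111.
Quantity traded falls to 111. At Q = 111 the demand price is (3815 - 111)/8 = 463 and the supply price is (1465 + 111)/4 = 394.
Deadweight loss = ½ · (463 - 394) · (295 - 111) = ½ · 69 · 184 = 6348.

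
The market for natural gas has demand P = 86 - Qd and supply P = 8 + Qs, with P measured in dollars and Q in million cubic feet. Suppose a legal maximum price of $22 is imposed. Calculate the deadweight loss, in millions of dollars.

625

Rearranging demand gives Qd = 86 - P; rearranging supply gives Qs = P - 8. In a free market, 86 - P = P - 8 gives the equilibrium P* = 47, Q* = 39.
Since 22 < 47, the ceiling is binding.
At P = 22: Qd = 86 - 22 = 64 and Qs = 22 - 8 = 14.
Quantity traded falls to 14. At Q = 14 the demand price is 86 - 14 = 72 and the supply price is 8 + 14 = 22.
Deadweight loss = ½ · (72 - 22) · (39 - 14) = ½ · 50 · 25 = 625.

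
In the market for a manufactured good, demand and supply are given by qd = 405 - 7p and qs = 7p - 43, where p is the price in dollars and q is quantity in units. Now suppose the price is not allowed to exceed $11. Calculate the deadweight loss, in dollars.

Equilibrium: 405 - 7p = 7p - 43, so 448 = 14p and p* = 32, q* = 181.
The ceiling of 11 is below the equilibrium price 32, so it binds.
At p = 11: qd = 405 - 7·11 = 328 and qs = 7·11 - 43 = 34.
Quantity traded falls to 34. At q = 34 the demand price is (405 - 34)/7 = 53 and the supply price is (43 + 34)/7 = 11.
Deadweight loss = ½ · (53 - 11) · (181 - 34) = ½ · 42 · 147 = 3087.

3087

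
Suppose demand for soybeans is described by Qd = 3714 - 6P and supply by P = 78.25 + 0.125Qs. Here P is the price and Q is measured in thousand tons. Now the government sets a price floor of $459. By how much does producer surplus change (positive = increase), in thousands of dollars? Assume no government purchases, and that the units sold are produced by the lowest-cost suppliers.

Rearranging supply gives Qs = 8P - 626. In a free market, 3714 - 6P = 8P - 626 gives the equilibrium P* = 310, Q* = 1854.
The floor of 459 is above the equilibrium price 310, so it binds.
At P = 459: Qd = 3714 - 6·459 = 960 and Qs = 8·459 - 626 = 3046.
Producer surplus without the control is ½ · (310 - 78.25) · 1854 = 214832.25.
With the floor, 960 units are sold at 459. The supply price at Q = 960 is 198.25, so PS = ½ · [(459 - 78.25) + (459 - 198.25)] · 960 = 307920.
Change in producer surplus = 307920 - 214832.25 = 93087.75.

93087.75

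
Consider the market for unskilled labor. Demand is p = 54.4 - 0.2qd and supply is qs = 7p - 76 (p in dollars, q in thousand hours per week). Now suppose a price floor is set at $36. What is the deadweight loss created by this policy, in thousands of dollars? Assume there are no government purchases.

Rearranging demand gives qd = 272 - 5p. Equilibrium: 272 - 5p = 7p - 76, so 348 = 12p and p* = 29, q* = 127.
Because the floor (36) lies above the market-clearing price, it is binding.
At p = 36: qd = 272 - 5·36 = 92 and qs = 7·36 - 76 = 176.
Quantity traded falls to 92. At q = 92 the demand price is (272 - 92)/5 = 36 and the supply price is (76 + 92)/7 = 24.
Deadweight loss = ½ · (36 - 24) · (127 - 92) = ½ · 12 · 35 = 210.

210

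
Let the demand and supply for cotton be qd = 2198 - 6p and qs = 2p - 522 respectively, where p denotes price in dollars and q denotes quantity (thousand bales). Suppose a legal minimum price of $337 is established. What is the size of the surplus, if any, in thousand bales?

0

Without the control the market clears where 2198 - 6p = 2p - 522, i.e. p* = 340 and q* = 158.
Since 337 is below p* = 340, the floor does not bind and the free-market outcome prevails.
Since the control does not bind, there is no surplus.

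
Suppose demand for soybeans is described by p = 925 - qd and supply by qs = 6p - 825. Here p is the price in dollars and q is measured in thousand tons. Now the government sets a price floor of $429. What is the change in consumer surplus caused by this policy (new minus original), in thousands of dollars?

-104804.5

Rearranging demand gives qd = 925 - p. Equilibrium: 925 - p = 6p - 825, so 1750 = 7p and p* = 250, q* = 675.
The floor of 429 is above the equilibrium price 250, so it binds.
At p = 429: qd = 925 - 429 = 496 and qs = 6·429 - 825 = 1749.
Consumer surplus without the control is ½ · (925 - 250) · 675 = 227812.5.
With the floor, consumers buy 496 units at 429, so CS = ½ · (925 - 429) · 496 = 123008.
Change in consumer surplus = 123008 - 227812.5 = -104804.5.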